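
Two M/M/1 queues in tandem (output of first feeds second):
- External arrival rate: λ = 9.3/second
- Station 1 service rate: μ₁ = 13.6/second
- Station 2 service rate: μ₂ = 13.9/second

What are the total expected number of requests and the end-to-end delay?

By Jackson's theorem, each station behaves as independent M/M/1.
Station 1: ρ₁ = 9.3/13.6 = 0.6838, L₁ = ρ₁/(1-ρ₁) = λ/(μ₁-λ) = 9.3/4.30 = 2.1628
Station 2: ρ₂ = 9.3/13.9 = 0.6691, L₂ = ρ₂/(1-ρ₂) = λ/(μ₂-λ) = 9.3/4.60 = 2.0217
Total: L = L₁ + L₂ = 2.1628 + 2.0217 = 4.1845
W = L/λ = 4.1845/9.3 = 0.4499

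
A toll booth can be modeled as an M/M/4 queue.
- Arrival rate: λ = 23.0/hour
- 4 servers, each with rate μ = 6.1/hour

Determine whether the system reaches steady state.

Stability requires ρ = λ/(cμ) < 1
ρ = 23.0/(4 × 6.1) = 23.0/24.40 = 0.9426
Since 0.9426 < 1, the system is STABLE.
The servers are busy 94.26% of the time.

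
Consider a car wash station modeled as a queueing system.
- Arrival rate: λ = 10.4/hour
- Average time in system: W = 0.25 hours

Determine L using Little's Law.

Little's Law: L = λW
L = 10.4 × 0.25 = 2.6000 cars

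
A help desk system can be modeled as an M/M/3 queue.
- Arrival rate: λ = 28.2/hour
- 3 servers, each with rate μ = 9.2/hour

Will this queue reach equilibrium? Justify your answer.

Stability requires ρ = λ/(cμ) < 1
ρ = 28.2/(3 × 9.2) = 28.2/27.60 = 1.0217
Since 1.0217 ≥ 1, the system is UNSTABLE.
Need c > λ/μ = 28.2/9.2 = 3.07.
Minimum servers needed: c = 4.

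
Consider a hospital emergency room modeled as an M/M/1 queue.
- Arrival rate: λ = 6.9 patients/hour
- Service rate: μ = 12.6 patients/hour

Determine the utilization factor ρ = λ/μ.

Server utilization: ρ = λ/μ
ρ = 6.9/12.6 = 0.5476
The server is busy 54.76% of the time.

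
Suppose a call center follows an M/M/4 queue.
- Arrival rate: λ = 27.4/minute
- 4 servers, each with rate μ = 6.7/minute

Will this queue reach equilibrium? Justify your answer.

Stability requires ρ = λ/(cμ) < 1
ρ = 27.4/(4 × 6.7) = 27.4/26.80 = 1.0224
Since 1.0224 ≥ 1, the system is UNSTABLE.
Need c > λ/μ = 27.4/6.7 = 4.09.
Minimum servers needed: c = 5.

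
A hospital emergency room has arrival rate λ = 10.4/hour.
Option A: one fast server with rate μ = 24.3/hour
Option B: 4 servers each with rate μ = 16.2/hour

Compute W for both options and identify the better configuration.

Option A: single server μ = 24.3 (M/M/1)
  ρ_A = 10.4/24.3 = 0.4280
  W_A = 1/(μ-λ) = 1/(24.3-10.4) = 1/13.90 = 0.07194

Option B: 4 servers μ = 16.2 (M/M/4)
  ρ_B = λ/(cμ) = 10.4/(4×16.2) = 0.1605
  Offered load a = λ/μ = cρ = 10.4/16.2 = 0.6420
  P₀ = [ Σₙ₌₀^3 aⁿ/n! + a^4/(4!(1-ρ)) ]⁻¹
  Σ = a^0/0! + a^1/1! + a^2/2! + a^3/3! = 1.0000 + 0.64198 + 0.20607 + 0.044096 = 1.8921
  a^4/(4!(1-ρ)) = 0.16985/(24 × 0.83951) = 0.008430
  P₀ = 1/(1.8921 + 0.008430) = 0.5262
  Lq = P₀·a^4·ρ / (4!(1-ρ)²) = 0.52616 × 0.16985 × 0.16049 / (24 × 0.70477) = 0.0008480
  Wq_B = Lq/λ = 0.0008480/10.4 = 0.00008154
  W_B = Wq_B + 1/μ = 0.00008154 + 0.06173 = 0.06181

Since W_B = 0.06181 < W_A = 0.07194, Option B (multiple servers) has the shorter time in system.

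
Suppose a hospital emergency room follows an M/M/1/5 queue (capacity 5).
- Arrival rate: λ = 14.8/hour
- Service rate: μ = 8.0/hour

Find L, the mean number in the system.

ρ = λ/μ = 14.8/8.0 = 1.8500
P₀ = (1-ρ)/(1-ρ^(K+1)) = (1-1.8500)/(1-1.8500^6) = -0.8500/-39.0895 = 0.02174
P_K = P₀×ρ^K = 0.021745 × 1.8500^5 = 0.021745 × 21.6700 = 0.4712
L = ρ[1 - (K+1)ρ^K + Kρ^(K+1)] / [(1-ρ)(1-ρ^(K+1))]
L = 1.8500 × (1 - 6×21.6700 + 5×40.0895) / ((1 - 1.8500) × (1 - 40.0895)) = 3.9770 patients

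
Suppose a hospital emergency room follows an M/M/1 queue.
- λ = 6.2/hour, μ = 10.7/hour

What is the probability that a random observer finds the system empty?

ρ = λ/μ = 6.2/10.7 = 0.5794
P(0) = 1 - ρ = 1 - 0.5794 = 0.4206
The server is idle 42.06% of the time.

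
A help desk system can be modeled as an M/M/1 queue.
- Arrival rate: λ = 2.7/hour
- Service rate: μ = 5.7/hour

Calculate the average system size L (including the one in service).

ρ = λ/μ = 2.7/5.7 = 0.4737
For M/M/1: L = λ/(μ-λ)
L = 2.7/(5.7-2.7) = 2.7/3.00
L = 0.9000 tickets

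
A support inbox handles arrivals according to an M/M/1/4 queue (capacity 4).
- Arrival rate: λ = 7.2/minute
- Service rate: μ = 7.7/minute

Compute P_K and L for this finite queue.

ρ = λ/μ = 7.2/7.7 = 0.93506
P₀ = (1-ρ)/(1-ρ^(K+1)) = (1-0.93506)/(1-0.93506^5) = 0.06494/0.2852 = 0.2277
P_K = P₀×ρ^K = 0.2277 × 0.93506^4 = 0.2277 × 0.7645 = 0.1741
Blocking probability P_4 = 0.1741 (17.41%)
L = ρ[1 - (K+1)ρ^K + Kρ^(K+1)] / [(1-ρ)(1-ρ^(K+1))]
L = 0.93506 × (1 - 5×0.7644655 + 4×0.7148212) / ((1 - 0.93506) × (1 - 0.7148212)) = 1.8660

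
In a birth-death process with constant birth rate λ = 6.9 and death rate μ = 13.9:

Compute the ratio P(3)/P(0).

For constant rates: P(n)/P(0) = (λ/μ)^n
P(3)/P(0) = (6.9/13.9)^3 = 0.4964^3 = 0.1223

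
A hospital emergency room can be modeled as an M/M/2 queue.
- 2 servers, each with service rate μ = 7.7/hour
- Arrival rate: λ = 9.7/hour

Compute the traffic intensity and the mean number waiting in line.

Traffic intensity: ρ = λ/(cμ) = 9.7/(2×7.7) = 0.6299
Since ρ = 0.6299 < 1, system is stable.
Offered load a = λ/μ = cρ = 9.7/7.7 = 1.2597
P₀ = [ Σₙ₌₀^1 aⁿ/n! + a^2/(2!(1-ρ)) ]⁻¹
Σ = a^0/0! + a^1/1! = 1.0000 + 1.2597 = 2.2597
a^2/(2!(1-ρ)) = 1.58695/(2 × 0.370130) = 2.1438
P₀ = 1/(2.2597 + 2.1438) = 0.2271
Lq = P₀·a^2·ρ / (2!(1-ρ)²) = 0.2271 × 1.5869 × 0.6299 / (2 × 0.1370) = 0.8285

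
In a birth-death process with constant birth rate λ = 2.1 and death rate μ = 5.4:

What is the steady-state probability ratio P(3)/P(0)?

For constant rates: P(n)/P(0) = (λ/μ)^n
P(3)/P(0) = (2.1/5.4)^3 = 0.38889^3 = 0.05881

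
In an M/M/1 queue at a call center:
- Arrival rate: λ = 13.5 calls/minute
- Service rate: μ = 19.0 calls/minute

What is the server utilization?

Server utilization: ρ = λ/μ
ρ = 13.5/19.0 = 0.7105
The server is busy 71.05% of the time.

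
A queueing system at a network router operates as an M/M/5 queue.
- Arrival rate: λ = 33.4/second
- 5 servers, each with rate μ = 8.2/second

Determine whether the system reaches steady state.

Stability requires ρ = λ/(cμ) < 1
ρ = 33.4/(5 × 8.2) = 33.4/41.00 = 0.8146
Since 0.8146 < 1, the system is STABLE.
The servers are busy 81.46% of the time.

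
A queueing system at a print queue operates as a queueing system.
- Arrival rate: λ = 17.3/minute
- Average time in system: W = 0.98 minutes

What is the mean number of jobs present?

Little's Law: L = λW
L = 17.3 × 0.98 = 16.9540 jobs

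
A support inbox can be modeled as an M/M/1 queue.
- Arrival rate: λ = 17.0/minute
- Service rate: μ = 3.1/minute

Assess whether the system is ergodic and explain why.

Stability requires ρ = λ/(cμ) < 1
ρ = 17.0/(1 × 3.1) = 17.0/3.10 = 5.4839
Since 5.4839 ≥ 1, the system is UNSTABLE.
Queue grows without bound. Need μ > λ = 17.0.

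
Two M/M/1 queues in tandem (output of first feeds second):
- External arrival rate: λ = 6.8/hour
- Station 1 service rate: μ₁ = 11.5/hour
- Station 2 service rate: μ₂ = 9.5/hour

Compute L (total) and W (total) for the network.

By Jackson's theorem, each station behaves as independent M/M/1.
Station 1: ρ₁ = 6.8/11.5 = 0.5913, L₁ = ρ₁/(1-ρ₁) = λ/(μ₁-λ) = 6.8/4.70 = 1.4468
Station 2: ρ₂ = 6.8/9.5 = 0.7158, L₂ = ρ₂/(1-ρ₂) = λ/(μ₂-λ) = 6.8/2.70 = 2.5185
Total: L = L₁ + L₂ = 1.4468 + 2.5185 = 3.9653
W = L/λ = 3.9653/6.8 = 0.5831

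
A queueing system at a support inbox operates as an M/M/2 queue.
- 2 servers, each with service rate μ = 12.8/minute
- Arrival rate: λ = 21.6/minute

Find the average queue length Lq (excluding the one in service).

Traffic intensity: ρ = λ/(cμ) = 21.6/(2×12.8) = 0.8438
Since ρ = 0.8438 < 1, system is stable.
Offered load a = λ/μ = cρ = 21.6/12.8 = 1.6875
P₀ = [ Σₙ₌₀^1 aⁿ/n! + a^2/(2!(1-ρ)) ]⁻¹
Σ = a^0/0! + a^1/1! = 1.0000 + 1.6875 = 2.6875
a^2/(2!(1-ρ)) = 2.84766/(2 × 0.156250) = 9.1125
P₀ = 1/(2.6875 + 9.1125) = 0.08475
Lq = P₀·a^2·ρ / (2!(1-ρ)²) = 0.0847458 × 2.84766 × 0.843750 / (2 × 0.0244141) = 4.1701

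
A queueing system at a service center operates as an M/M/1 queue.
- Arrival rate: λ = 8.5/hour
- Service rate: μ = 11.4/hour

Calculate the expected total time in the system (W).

First, compute utilization: ρ = λ/μ = 8.5/11.4 = 0.7456
For M/M/1: W = 1/(μ-λ)
W = 1/(11.4-8.5) = 1/2.90
W = 0.3448 hours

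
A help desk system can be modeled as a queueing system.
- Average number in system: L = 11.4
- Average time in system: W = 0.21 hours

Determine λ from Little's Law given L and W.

Little's Law: L = λW, so λ = L/W
λ = 11.4/0.21 = 54.2857 tickets/hour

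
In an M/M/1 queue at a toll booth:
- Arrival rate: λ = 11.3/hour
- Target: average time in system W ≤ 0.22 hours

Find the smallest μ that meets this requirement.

For M/M/1: W = 1/(μ-λ)
Need W ≤ 0.22, so 1/(μ-λ) ≤ 0.22
μ - λ ≥ 1/0.22 = 4.5455
μ ≥ 11.3 + 4.5455 = 15.8455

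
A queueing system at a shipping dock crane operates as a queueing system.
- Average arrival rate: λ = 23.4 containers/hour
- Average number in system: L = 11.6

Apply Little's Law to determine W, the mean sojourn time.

Little's Law: L = λW, so W = L/λ
W = 11.6/23.4 = 0.4957 hours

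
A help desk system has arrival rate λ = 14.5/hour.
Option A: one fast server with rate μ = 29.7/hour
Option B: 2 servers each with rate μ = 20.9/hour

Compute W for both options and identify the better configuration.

Option A: single server μ = 29.7 (M/M/1)
  ρ_A = 14.5/29.7 = 0.4882
  W_A = 1/(μ-λ) = 1/(29.7-14.5) = 1/15.20 = 0.06579

Option B: 2 servers μ = 20.9 (M/M/2)
  ρ_B = λ/(cμ) = 14.5/(2×20.9) = 0.3469
  Offered load a = λ/μ = cρ = 14.5/20.9 = 0.6938
  P₀ = [ Σₙ₌₀^1 aⁿ/n! + a^2/(2!(1-ρ)) ]⁻¹
  Σ = a^0/0! + a^1/1! = 1.0000 + 0.6938 = 1.6938
  a^2/(2!(1-ρ)) = 0.4813/(2 × 0.6531) = 0.3685
  P₀ = 1/(1.6938 + 0.3685) = 0.4849
  Lq = P₀·a^2·ρ / (2!(1-ρ)²) = 0.48490 × 0.48133 × 0.34689 / (2 × 0.42655) = 0.09490
  Wq_B = Lq/λ = 0.09490/14.5 = 0.006545
  W_B = Wq_B + 1/μ = 0.006545 + 0.04785 = 0.05439

Since W_B = 0.05439 < W_A = 0.06579, Option B (multiple servers) has the shorter time in system.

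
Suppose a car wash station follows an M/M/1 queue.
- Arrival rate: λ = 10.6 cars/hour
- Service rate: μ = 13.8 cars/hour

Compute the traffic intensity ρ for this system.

Server utilization: ρ = λ/μ
ρ = 10.6/13.8 = 0.7681
The server is busy 76.81% of the time.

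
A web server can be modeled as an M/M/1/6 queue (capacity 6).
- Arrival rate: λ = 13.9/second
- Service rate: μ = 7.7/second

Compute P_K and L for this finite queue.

ρ = λ/μ = 13.9/7.7 = 1.8052
P₀ = (1-ρ)/(1-ρ^(K+1)) = (1-1.8052)/(1-1.8052^7) = -0.8052/-61.4708 = 0.01310
P_K = P₀×ρ^K = 0.01310 × 1.8052^6 = 0.01310 × 34.6060 = 0.4533
Blocking probability P_6 = 0.4533 (45.33%)
L = ρ[1 - (K+1)ρ^K + Kρ^(K+1)] / [(1-ρ)(1-ρ^(K+1))]
L = 1.8052 × (1 - 7×34.60604 + 6×62.47083) / ((1 - 1.8052) × (1 - 62.47083)) = 4.8719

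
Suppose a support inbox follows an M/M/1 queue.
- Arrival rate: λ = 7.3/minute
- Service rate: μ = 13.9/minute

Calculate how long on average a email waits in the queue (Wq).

First, compute utilization: ρ = λ/μ = 7.3/13.9 = 0.5252
For M/M/1: Wq = λ/(μ(μ-λ))
Wq = 7.3/(13.9 × (13.9-7.3))
Wq = 7.3/(13.9 × 6.60)
Wq = 0.07957 minutes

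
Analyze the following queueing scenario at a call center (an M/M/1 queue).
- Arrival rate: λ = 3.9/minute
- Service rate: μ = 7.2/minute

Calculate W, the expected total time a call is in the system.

First, compute utilization: ρ = λ/μ = 3.9/7.2 = 0.5417
For M/M/1: W = 1/(μ-λ)
W = 1/(7.2-3.9) = 1/3.30
W = 0.3030 minutes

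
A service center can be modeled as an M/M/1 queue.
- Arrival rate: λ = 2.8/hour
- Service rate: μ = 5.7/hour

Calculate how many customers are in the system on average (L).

ρ = λ/μ = 2.8/5.7 = 0.4912
For M/M/1: L = λ/(μ-λ)
L = 2.8/(5.7-2.8) = 2.8/2.90
L = 0.9655 customers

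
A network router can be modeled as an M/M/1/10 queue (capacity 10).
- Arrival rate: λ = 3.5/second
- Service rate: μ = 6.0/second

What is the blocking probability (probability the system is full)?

ρ = λ/μ = 3.5/6.0 = 0.58333
P₀ = (1-ρ)/(1-ρ^(K+1)) = (1-0.58333)/(1-0.58333^11) = 0.4167/0.9973 = 0.4178
P_K = P₀×ρ^K = 0.4178 × 0.58333^10 = 0.4178 × 0.004562 = 0.001906
Blocking probability = 0.19%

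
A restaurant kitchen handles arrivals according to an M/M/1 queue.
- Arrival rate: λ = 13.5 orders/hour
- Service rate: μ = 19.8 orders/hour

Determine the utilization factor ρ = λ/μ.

Server utilization: ρ = λ/μ
ρ = 13.5/19.8 = 0.6818
The server is busy 68.18% of the time.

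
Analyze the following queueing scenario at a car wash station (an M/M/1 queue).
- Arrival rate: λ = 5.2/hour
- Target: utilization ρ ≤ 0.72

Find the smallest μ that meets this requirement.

ρ = λ/μ, so μ = λ/ρ
μ ≥ 5.2/0.72 = 7.2222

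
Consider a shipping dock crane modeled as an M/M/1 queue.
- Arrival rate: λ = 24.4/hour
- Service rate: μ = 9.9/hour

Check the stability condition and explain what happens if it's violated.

Stability requires ρ = λ/(cμ) < 1
ρ = 24.4/(1 × 9.9) = 24.4/9.90 = 2.4646
Since 2.4646 ≥ 1, the system is UNSTABLE.
Queue grows without bound. Need μ > λ = 24.4.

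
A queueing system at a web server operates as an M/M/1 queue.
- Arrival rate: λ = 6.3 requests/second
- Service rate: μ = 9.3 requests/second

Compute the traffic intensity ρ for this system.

Server utilization: ρ = λ/μ
ρ = 6.3/9.3 = 0.6774
The server is busy 67.74% of the time.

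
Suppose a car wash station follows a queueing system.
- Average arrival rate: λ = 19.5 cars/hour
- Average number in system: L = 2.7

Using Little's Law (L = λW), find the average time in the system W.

Little's Law: L = λW, so W = L/λ
W = 2.7/19.5 = 0.1385 hours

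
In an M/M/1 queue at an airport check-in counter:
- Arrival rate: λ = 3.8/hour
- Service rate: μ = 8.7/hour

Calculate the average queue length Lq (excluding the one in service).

ρ = λ/μ = 3.8/8.7 = 0.4368
For M/M/1: Lq = λ²/(μ(μ-λ))
Lq = 14.44/(8.7 × 4.90)
Lq = 0.3387 passengers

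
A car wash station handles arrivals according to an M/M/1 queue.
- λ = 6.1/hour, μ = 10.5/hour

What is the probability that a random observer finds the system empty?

ρ = λ/μ = 6.1/10.5 = 0.5810
P(0) = 1 - ρ = 1 - 0.5810 = 0.4190
The server is idle 41.90% of the time.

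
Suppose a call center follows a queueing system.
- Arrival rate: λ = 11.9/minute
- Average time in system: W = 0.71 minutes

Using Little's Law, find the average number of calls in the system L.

Little's Law: L = λW
L = 11.9 × 0.71 = 8.4490 calls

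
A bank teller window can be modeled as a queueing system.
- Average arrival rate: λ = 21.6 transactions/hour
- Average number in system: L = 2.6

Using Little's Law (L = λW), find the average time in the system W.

Little's Law: L = λW, so W = L/λ
W = 2.6/21.6 = 0.1204 hours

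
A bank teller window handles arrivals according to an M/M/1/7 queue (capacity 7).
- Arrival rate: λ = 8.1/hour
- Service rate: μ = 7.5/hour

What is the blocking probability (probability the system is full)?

ρ = λ/μ = 8.1/7.5 = 1.0800
P₀ = (1-ρ)/(1-ρ^(K+1)) = (1-1.0800)/(1-1.0800^8) = -0.080000/-0.85093 = 0.09401
P_K = P₀×ρ^K = 0.09401 × 1.0800^7 = 0.09401 × 1.7138 = 0.1611
Blocking probability = 16.11%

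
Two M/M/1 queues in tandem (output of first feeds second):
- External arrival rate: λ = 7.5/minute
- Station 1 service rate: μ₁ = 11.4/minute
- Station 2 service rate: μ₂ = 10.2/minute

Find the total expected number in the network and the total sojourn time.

By Jackson's theorem, each station behaves as independent M/M/1.
Station 1: ρ₁ = 7.5/11.4 = 0.6579, L₁ = ρ₁/(1-ρ₁) = λ/(μ₁-λ) = 7.5/3.90 = 1.9231
Station 2: ρ₂ = 7.5/10.2 = 0.7353, L₂ = ρ₂/(1-ρ₂) = λ/(μ₂-λ) = 7.5/2.70 = 2.7778
Total: L = L₁ + L₂ = 1.9231 + 2.7778 = 4.7009
W = L/λ = 4.7009/7.5 = 0.6268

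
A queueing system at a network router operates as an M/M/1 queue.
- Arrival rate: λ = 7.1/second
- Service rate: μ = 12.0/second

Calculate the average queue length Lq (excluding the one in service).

ρ = λ/μ = 7.1/12.0 = 0.5917
For M/M/1: Lq = λ²/(μ(μ-λ))
Lq = 50.41/(12.0 × 4.90)
Lq = 0.8573 packets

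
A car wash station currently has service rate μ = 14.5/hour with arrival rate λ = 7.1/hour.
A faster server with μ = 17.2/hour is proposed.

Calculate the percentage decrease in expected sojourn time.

System 1: ρ₁ = 7.1/14.5 = 0.4897, W₁ = 1/(14.5-7.1) = 0.135135
System 2: ρ₂ = 7.1/17.2 = 0.4128, W₂ = 1/(17.2-7.1) = 0.0990099
Improvement: (W₁-W₂)/W₁ = (0.135135-0.0990099)/0.135135 = 26.73%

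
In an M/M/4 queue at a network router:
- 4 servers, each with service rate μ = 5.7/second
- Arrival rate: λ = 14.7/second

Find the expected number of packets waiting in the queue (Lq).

Traffic intensity: ρ = λ/(cμ) = 14.7/(4×5.7) = 0.6447
Since ρ = 0.6447 < 1, system is stable.
Offered load a = λ/μ = cρ = 14.7/5.7 = 2.5789
P₀ = [ Σₙ₌₀^3 aⁿ/n! + a^4/(4!(1-ρ)) ]⁻¹
Σ = a^0/0! + a^1/1! + a^2/2! + a^3/3! = 1.0000 + 2.5789 + 3.3255 + 2.8588 = 9.7632
a^4/(4!(1-ρ)) = 44.2354/(24 × 0.35526) = 5.1881
P₀ = 1/(9.7632 + 5.1881) = 0.06688
Lq = P₀·a^4·ρ / (4!(1-ρ)²) = 0.06688 × 44.2354 × 0.6447 / (24 × 0.1262) = 0.6297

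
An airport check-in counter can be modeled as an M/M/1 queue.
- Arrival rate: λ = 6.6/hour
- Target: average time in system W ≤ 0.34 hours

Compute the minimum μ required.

For M/M/1: W = 1/(μ-λ)
Need W ≤ 0.34, so 1/(μ-λ) ≤ 0.34
μ - λ ≥ 1/0.34 = 2.9412
μ ≥ 6.6 + 2.9412 = 9.5412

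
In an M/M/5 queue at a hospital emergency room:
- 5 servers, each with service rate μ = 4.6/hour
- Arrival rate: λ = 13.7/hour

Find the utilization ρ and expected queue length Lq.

Traffic intensity: ρ = λ/(cμ) = 13.7/(5×4.6) = 0.5957
Since ρ = 0.5957 < 1, system is stable.
Offered load a = λ/μ = cρ = 13.7/4.6 = 2.9783
P₀ = [ Σₙ₌₀^4 aⁿ/n! + a^5/(5!(1-ρ)) ]⁻¹
Σ = a^0/0! + a^1/1! + a^2/2! + a^3/3! + a^4/4! = 1.0000 + 2.9783 + 4.4350 + 4.4029 + 3.2782 = 16.0944
a^5/(5!(1-ρ)) = 234.3223/(120 × 0.40435) = 4.8292
P₀ = 1/(16.0944 + 4.8292) = 0.04779
Lq = P₀·a^5·ρ / (5!(1-ρ)²) = 0.04779 × 234.3223 × 0.5957 / (120 × 0.1635) = 0.3400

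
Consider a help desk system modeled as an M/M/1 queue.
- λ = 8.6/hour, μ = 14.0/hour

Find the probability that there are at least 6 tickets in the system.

ρ = λ/μ = 8.6/14.0 = 0.61429
P(N ≥ n) = ρⁿ
P(N ≥ 6) = 0.61429^6
P(N ≥ 6) = 0.05373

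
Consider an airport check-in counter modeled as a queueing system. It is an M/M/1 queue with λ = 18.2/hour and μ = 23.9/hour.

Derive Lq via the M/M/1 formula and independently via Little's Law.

Method 1 (direct): Lq = λ²/(μ(μ-λ)) = 331.24/(23.9 × 5.70) = 2.4315

Method 2 (Little's Law):
W = 1/(μ-λ) = 1/5.70 = 0.1754
Wq = W - 1/μ = 0.1754 - 0.04184 = 0.1336
Lq = λWq = 18.2 × 0.1336 = 2.4315 ✔ (matches Method 1)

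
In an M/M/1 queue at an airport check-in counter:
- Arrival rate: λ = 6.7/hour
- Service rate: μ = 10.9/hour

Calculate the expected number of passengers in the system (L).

ρ = λ/μ = 6.7/10.9 = 0.6147
For M/M/1: L = λ/(μ-λ)
L = 6.7/(10.9-6.7) = 6.7/4.20
L = 1.5952 passengers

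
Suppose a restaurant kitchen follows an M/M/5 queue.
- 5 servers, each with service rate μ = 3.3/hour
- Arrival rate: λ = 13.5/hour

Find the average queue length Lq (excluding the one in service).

Traffic intensity: ρ = λ/(cμ) = 13.5/(5×3.3) = 0.8182
Since ρ = 0.8182 < 1, system is stable.
Offered load a = λ/μ = cρ = 13.5/3.3 = 4.0909
P₀ = [ Σₙ₌₀^4 aⁿ/n! + a^5/(5!(1-ρ)) ]⁻¹
Σ = a^0/0! + a^1/1! + a^2/2! + a^3/3! + a^4/4! = 1.0000 + 4.0909 + 8.3678 + 11.4106 + 11.6699 = 36.5392
a^5/(5!(1-ρ)) = 1145.7745/(120 × 0.181818) = 52.5147
P₀ = 1/(36.5392 + 52.5147) = 0.01123
Lq = P₀·a^5·ρ / (5!(1-ρ)²) = 0.011229 × 1145.7745 × 0.81818 / (120 × 0.033058) = 2.6536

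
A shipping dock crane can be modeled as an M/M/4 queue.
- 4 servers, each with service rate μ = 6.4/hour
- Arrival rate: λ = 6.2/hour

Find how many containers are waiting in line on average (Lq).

Traffic intensity: ρ = λ/(cμ) = 6.2/(4×6.4) = 0.2422
Since ρ = 0.2422 < 1, system is stable.
Offered load a = λ/μ = cρ = 6.2/6.4 = 0.9688
P₀ = [ Σₙ₌₀^3 aⁿ/n! + a^4/(4!(1-ρ)) ]⁻¹
Σ = a^0/0! + a^1/1! + a^2/2! + a^3/3! = 1.0000 + 0.9688 + 0.4692 + 0.1515 = 2.5895
a^4/(4!(1-ρ)) = 0.88074/(24 × 0.75781) = 0.04843
P₀ = 1/(2.5895 + 0.04843) = 0.3791
Lq = P₀·a^4·ρ / (4!(1-ρ)²) = 0.3791 × 0.8807 × 0.2422 / (24 × 0.5743) = 0.005867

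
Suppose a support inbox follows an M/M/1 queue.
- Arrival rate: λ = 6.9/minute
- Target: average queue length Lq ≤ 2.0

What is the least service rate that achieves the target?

For M/M/1: Lq = λ²/(μ(μ-λ))
Need Lq ≤ 2.0, i.e. μ(μ-λ) ≥ λ²/2.0
μ² - 6.9μ - 47.61/2.0 ≥ 0  →  μ² - 6.9μ - 23.8050 ≥ 0
Quadratic formula (positive root): μ = [λ + √(λ² + 4×23.8050)]/2
Discriminant: 47.61 + 4×23.8050 = 142.8300, √142.8300 = 11.9512
μ ≥ (6.9 + 11.9512)/2 = 9.4256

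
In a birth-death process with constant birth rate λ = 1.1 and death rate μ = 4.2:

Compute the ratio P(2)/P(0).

For constant rates: P(n)/P(0) = (λ/μ)^n
P(2)/P(0) = (1.1/4.2)^2 = 0.2619^2 = 0.06859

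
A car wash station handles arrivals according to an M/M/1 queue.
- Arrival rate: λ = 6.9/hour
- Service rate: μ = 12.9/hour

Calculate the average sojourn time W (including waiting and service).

First, compute utilization: ρ = λ/μ = 6.9/12.9 = 0.5349
For M/M/1: W = 1/(μ-λ)
W = 1/(12.9-6.9) = 1/6.00
W = 0.1667 hours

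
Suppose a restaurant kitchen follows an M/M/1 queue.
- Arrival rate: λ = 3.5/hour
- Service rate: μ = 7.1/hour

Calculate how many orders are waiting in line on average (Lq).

ρ = λ/μ = 3.5/7.1 = 0.4930
For M/M/1: Lq = λ²/(μ(μ-λ))
Lq = 12.25/(7.1 × 3.60)
Lq = 0.4793 orders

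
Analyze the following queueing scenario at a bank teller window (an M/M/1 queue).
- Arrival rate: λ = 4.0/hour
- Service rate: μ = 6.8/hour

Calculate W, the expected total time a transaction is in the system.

First, compute utilization: ρ = λ/μ = 4.0/6.8 = 0.5882
For M/M/1: W = 1/(μ-λ)
W = 1/(6.8-4.0) = 1/2.80
W = 0.3571 hours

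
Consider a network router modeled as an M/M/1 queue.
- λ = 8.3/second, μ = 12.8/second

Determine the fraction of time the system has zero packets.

ρ = λ/μ = 8.3/12.8 = 0.6484
P(0) = 1 - ρ = 1 - 0.6484 = 0.3516
The server is idle 35.16% of the time.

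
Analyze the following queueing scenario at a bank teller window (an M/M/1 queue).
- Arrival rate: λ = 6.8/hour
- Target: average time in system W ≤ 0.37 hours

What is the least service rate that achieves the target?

For M/M/1: W = 1/(μ-λ)
Need W ≤ 0.37, so 1/(μ-λ) ≤ 0.37
μ - λ ≥ 1/0.37 = 2.7027
μ ≥ 6.8 + 2.7027 = 9.5027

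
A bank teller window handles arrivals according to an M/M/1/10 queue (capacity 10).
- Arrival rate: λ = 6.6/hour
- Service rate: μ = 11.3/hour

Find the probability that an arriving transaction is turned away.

ρ = λ/μ = 6.6/11.3 = 0.58407
P₀ = (1-ρ)/(1-ρ^(K+1)) = (1-0.58407)/(1-0.58407^11) = 0.41593/0.99730 = 0.4171
P_K = P₀×ρ^K = 0.4171 × 0.58407^10 = 0.4171 × 0.004620 = 0.001927
Blocking probability = 0.19%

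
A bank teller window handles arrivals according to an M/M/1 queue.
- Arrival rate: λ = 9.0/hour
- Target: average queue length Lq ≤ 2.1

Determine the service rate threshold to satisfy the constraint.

For M/M/1: Lq = λ²/(μ(μ-λ))
Need Lq ≤ 2.1, i.e. μ(μ-λ) ≥ λ²/2.1
μ² - 9.0μ - 81.00/2.1 ≥ 0  →  μ² - 9.0μ - 38.57143 ≥ 0
Quadratic formula (positive root): μ = [λ + √(λ² + 4×38.57143)]/2
Discriminant: 81.00 + 4×38.57143 = 235.2857, √235.2857 = 15.3390
μ ≥ (9.0 + 15.3390)/2 = 12.1695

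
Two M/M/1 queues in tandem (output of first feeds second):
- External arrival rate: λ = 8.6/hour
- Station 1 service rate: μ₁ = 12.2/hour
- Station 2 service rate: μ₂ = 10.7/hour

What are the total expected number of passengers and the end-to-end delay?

By Jackson's theorem, each station behaves as independent M/M/1.
Station 1: ρ₁ = 8.6/12.2 = 0.7049, L₁ = ρ₁/(1-ρ₁) = λ/(μ₁-λ) = 8.6/3.60 = 2.3889
Station 2: ρ₂ = 8.6/10.7 = 0.8037, L₂ = ρ₂/(1-ρ₂) = λ/(μ₂-λ) = 8.6/2.10 = 4.0952
Total: L = L₁ + L₂ = 2.3889 + 4.0952 = 6.4841
W = L/λ = 6.4841/8.6 = 0.7540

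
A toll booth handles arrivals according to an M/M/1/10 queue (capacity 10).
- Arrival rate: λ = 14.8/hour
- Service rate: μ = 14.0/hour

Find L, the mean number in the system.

ρ = λ/μ = 14.8/14.0 = 1.05714
P₀ = (1-ρ)/(1-ρ^(K+1)) = (1-1.05714)/(1-1.05714^11) = -0.0571400/-0.842712 = 0.06780
P_K = P₀×ρ^K = 0.06780 × 1.05714^10 = 0.06780 × 1.7431 = 0.1182
L = ρ[1 - (K+1)ρ^K + Kρ^(K+1)] / [(1-ρ)(1-ρ^(K+1))]
L = 1.05714 × (1 - 11×1.7431 + 10×1.8427) / ((1 - 1.05714) × (1 - 1.8427)) = 5.5522 vehicles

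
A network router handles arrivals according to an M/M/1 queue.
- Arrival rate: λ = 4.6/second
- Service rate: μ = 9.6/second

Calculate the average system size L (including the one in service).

ρ = λ/μ = 4.6/9.6 = 0.4792
For M/M/1: L = λ/(μ-λ)
L = 4.6/(9.6-4.6) = 4.6/5.00
L = 0.9200 packets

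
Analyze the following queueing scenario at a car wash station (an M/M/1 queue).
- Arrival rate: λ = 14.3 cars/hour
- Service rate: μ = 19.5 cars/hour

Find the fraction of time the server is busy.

Server utilization: ρ = λ/μ
ρ = 14.3/19.5 = 0.7333
The server is busy 73.33% of the time.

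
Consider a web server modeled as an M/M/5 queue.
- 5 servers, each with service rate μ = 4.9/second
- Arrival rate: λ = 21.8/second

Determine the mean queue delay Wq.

Traffic intensity: ρ = λ/(cμ) = 21.8/(5×4.9) = 0.8898
Since ρ = 0.8898 < 1, system is stable.
Offered load a = λ/μ = cρ = 21.8/4.9 = 4.4490
P₀ = [ Σₙ₌₀^4 aⁿ/n! + a^5/(5!(1-ρ)) ]⁻¹
Σ = a^0/0! + a^1/1! + a^2/2! + a^3/3! + a^4/4! = 1.0000 + 4.4490 + 9.8967 + 14.6768 + 16.3241 = 46.3466
a^5/(5!(1-ρ)) = 1743.0188/(120 × 0.1102041) = 131.8023
P₀ = 1/(46.3466 + 131.8023) = 0.005613
Lq = P₀·a^5·ρ / (5!(1-ρ)²) = 0.0056133 × 1743.0188 × 0.88980 / (120 × 0.012145) = 5.9736
Wq = Lq/λ = 5.9736/21.8 = 0.2740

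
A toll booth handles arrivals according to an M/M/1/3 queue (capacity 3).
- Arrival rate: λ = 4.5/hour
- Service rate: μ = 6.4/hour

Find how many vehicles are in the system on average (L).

ρ = λ/μ = 4.5/6.4 = 0.7031
P₀ = (1-ρ)/(1-ρ^(K+1)) = (1-0.7031)/(1-0.7031^4) = 0.2969/0.7556 = 0.3929
P_K = P₀×ρ^K = 0.3929 × 0.7031^3 = 0.3929 × 0.3476 = 0.1366
L = ρ[1 - (K+1)ρ^K + Kρ^(K+1)] / [(1-ρ)(1-ρ^(K+1))]
L = 0.7031 × (1 - 4×0.347577 + 3×0.244382) / ((1 - 0.7031) × (1 - 0.244382)) = 1.0745 vehicles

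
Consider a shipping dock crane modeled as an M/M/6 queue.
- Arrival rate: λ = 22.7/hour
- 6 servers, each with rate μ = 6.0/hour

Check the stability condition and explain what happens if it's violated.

Stability requires ρ = λ/(cμ) < 1
ρ = 22.7/(6 × 6.0) = 22.7/36.00 = 0.6306
Since 0.6306 < 1, the system is STABLE.
The servers are busy 63.06% of the time.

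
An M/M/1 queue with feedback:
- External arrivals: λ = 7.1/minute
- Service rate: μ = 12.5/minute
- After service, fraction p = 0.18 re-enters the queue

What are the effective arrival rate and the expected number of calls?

Effective arrival rate: λ_eff = λ/(1-p) = 7.1/(1-0.18) = 7.1/0.82 = 8.65854
ρ = λ_eff/μ = 8.65854/12.5 = 0.692683
L = ρ/(1-ρ) = 0.692683/(1-0.692683) = 2.2540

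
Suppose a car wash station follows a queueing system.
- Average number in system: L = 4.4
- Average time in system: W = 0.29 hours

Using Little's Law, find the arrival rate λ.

Little's Law: L = λW, so λ = L/W
λ = 4.4/0.29 = 15.1724 cars/hour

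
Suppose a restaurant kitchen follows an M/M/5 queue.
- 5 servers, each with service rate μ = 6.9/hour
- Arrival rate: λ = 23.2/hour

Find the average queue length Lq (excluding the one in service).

Traffic intensity: ρ = λ/(cμ) = 23.2/(5×6.9) = 0.6725
Since ρ = 0.6725 < 1, system is stable.
Offered load a = λ/μ = cρ = 23.2/6.9 = 3.3623
P₀ = [ Σₙ₌₀^4 aⁿ/n! + a^5/(5!(1-ρ)) ]⁻¹
Σ = a^0/0! + a^1/1! + a^2/2! + a^3/3! + a^4/4! = 1.0000 + 3.3623 + 5.6526 + 6.3353 + 5.3253 = 21.6755
a^5/(5!(1-ρ)) = 429.7288/(120 × 0.327536) = 10.9334
P₀ = 1/(21.6755 + 10.9334) = 0.03067
Lq = P₀·a^5·ρ / (5!(1-ρ)²) = 0.03067 × 429.7288 × 0.6725 / (120 × 0.1073) = 0.6884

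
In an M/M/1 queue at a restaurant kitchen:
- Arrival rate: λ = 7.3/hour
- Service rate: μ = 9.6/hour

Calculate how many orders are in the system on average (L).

ρ = λ/μ = 7.3/9.6 = 0.7604
For M/M/1: L = λ/(μ-λ)
L = 7.3/(9.6-7.3) = 7.3/2.30
L = 3.1739 orders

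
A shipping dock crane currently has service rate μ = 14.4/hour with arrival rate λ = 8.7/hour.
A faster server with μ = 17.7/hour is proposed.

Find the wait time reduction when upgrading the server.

System 1: ρ₁ = 8.7/14.4 = 0.6042, W₁ = 1/(14.4-8.7) = 0.17544
System 2: ρ₂ = 8.7/17.7 = 0.4915, W₂ = 1/(17.7-8.7) = 0.11111
Improvement: (W₁-W₂)/W₁ = (0.17544-0.11111)/0.17544 = 36.67%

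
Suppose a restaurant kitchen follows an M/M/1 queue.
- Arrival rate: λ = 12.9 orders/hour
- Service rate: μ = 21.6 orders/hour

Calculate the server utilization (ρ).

Server utilization: ρ = λ/μ
ρ = 12.9/21.6 = 0.5972
The server is busy 59.72% of the time.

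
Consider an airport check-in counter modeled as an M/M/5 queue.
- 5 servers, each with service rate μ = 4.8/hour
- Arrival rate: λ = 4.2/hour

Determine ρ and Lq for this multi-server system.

Traffic intensity: ρ = λ/(cμ) = 4.2/(5×4.8) = 0.1750
Since ρ = 0.1750 < 1, system is stable.
Offered load a = λ/μ = cρ = 4.2/4.8 = 0.8750
P₀ = [ Σₙ₌₀^4 aⁿ/n! + a^5/(5!(1-ρ)) ]⁻¹
Σ = a^0/0! + a^1/1! + a^2/2! + a^3/3! + a^4/4! = 1.0000 + 0.8750 + 0.3828 + 0.1117 + 0.02442 = 2.3939
a^5/(5!(1-ρ)) = 0.5129/(120 × 0.8250) = 0.005181
P₀ = 1/(2.3939 + 0.005181) = 0.4168
Lq = P₀·a^5·ρ / (5!(1-ρ)²) = 0.4168 × 0.5129 × 0.1750 / (120 × 0.6806) = 0.0004581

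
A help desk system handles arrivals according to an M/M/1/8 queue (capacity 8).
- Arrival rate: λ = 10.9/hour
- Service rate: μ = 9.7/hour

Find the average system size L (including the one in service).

ρ = λ/μ = 10.9/9.7 = 1.12371
P₀ = (1-ρ)/(1-ρ^(K+1)) = (1-1.12371)/(1-1.12371^9) = -0.1237/-1.8569 = 0.06662
P_K = P₀×ρ^K = 0.06662 × 1.12371^8 = 0.06662 × 2.5423 = 0.1694
L = ρ[1 - (K+1)ρ^K + Kρ^(K+1)] / [(1-ρ)(1-ρ^(K+1))]
L = 1.12371 × (1 - 9×2.542342 + 8×2.856855) / ((1 - 1.12371) × (1 - 2.856855)) = 4.7635 tickets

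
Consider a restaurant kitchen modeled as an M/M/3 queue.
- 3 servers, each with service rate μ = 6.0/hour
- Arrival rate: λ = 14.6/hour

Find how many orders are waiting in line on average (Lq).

Traffic intensity: ρ = λ/(cμ) = 14.6/(3×6.0) = 0.8111
Since ρ = 0.8111 < 1, system is stable.
Offered load a = λ/μ = cρ = 14.6/6.0 = 2.4333
P₀ = [ Σₙ₌₀^2 aⁿ/n! + a^3/(3!(1-ρ)) ]⁻¹
Σ = a^0/0! + a^1/1! + a^2/2! = 1.0000 + 2.4333 + 2.9606 = 6.3939
a^3/(3!(1-ρ)) = 14.40804/(6 × 0.1888889) = 12.7130
P₀ = 1/(6.3939 + 12.7130) = 0.05234
Lq = P₀·a^3·ρ / (3!(1-ρ)²) = 0.052337 × 14.4080 × 0.81111 / (6 × 0.035679) = 2.8571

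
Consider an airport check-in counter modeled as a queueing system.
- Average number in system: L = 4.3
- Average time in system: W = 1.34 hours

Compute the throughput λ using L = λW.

Little's Law: L = λW, so λ = L/W
λ = 4.3/1.34 = 3.2090 passengers/hour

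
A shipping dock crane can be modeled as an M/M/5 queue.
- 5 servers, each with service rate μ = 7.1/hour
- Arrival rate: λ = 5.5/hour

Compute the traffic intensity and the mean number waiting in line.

Traffic intensity: ρ = λ/(cμ) = 5.5/(5×7.1) = 0.1549
Since ρ = 0.1549 < 1, system is stable.
Offered load a = λ/μ = cρ = 5.5/7.1 = 0.7746
P₀ = [ Σₙ₌₀^4 aⁿ/n! + a^5/(5!(1-ρ)) ]⁻¹
Σ = a^0/0! + a^1/1! + a^2/2! + a^3/3! + a^4/4! = 1.0000 + 0.77465 + 0.30004 + 0.077475 + 0.015004 = 2.1672
a^5/(5!(1-ρ)) = 0.27895/(120 × 0.84507) = 0.002751
P₀ = 1/(2.1672 + 0.002751) = 0.4608
Lq = P₀·a^5·ρ / (5!(1-ρ)²) = 0.46085 × 0.27895 × 0.15493 / (120 × 0.71414) = 0.0002324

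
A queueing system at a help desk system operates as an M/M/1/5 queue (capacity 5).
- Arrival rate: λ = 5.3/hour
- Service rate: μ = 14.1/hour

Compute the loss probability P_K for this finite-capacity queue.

ρ = λ/μ = 5.3/14.1 = 0.3758865
P₀ = (1-ρ)/(1-ρ^(K+1)) = (1-0.3758865)/(1-0.3758865^6) = 0.6241/0.9972 = 0.6259
P_K = P₀×ρ^K = 0.62588 × 0.3758865^5 = 0.62588 × 0.0075038 = 0.004696
Blocking probability = 0.47%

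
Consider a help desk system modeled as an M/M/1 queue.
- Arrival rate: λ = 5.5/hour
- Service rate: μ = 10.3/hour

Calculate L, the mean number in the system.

ρ = λ/μ = 5.5/10.3 = 0.5340
For M/M/1: L = λ/(μ-λ)
L = 5.5/(10.3-5.5) = 5.5/4.80
L = 1.1458 tickets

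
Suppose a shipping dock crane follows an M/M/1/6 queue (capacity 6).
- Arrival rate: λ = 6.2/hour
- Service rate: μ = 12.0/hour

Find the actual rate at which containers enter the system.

ρ = λ/μ = 6.2/12.0 = 0.516667
P₀ = (1-ρ)/(1-ρ^(K+1)) = (1-0.516667)/(1-0.516667^7) = 0.4833/0.9902 = 0.4881
P_K = P₀×ρ^K = 0.48813 × 0.516667^6 = 0.48813 × 0.019022 = 0.009285
λ_eff = λ(1-P_K) = 6.2 × (1 - 0.009285) = 6.2 × 0.990715 = 6.1424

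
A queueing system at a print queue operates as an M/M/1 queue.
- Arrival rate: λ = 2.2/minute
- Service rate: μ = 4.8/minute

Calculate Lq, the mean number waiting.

ρ = λ/μ = 2.2/4.8 = 0.4583
For M/M/1: Lq = λ²/(μ(μ-λ))
Lq = 4.84/(4.8 × 2.60)
Lq = 0.3878 jobs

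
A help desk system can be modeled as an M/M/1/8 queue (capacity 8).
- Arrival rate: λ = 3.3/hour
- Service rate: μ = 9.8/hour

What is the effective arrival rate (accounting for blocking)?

ρ = λ/μ = 3.3/9.8 = 0.336735
P₀ = (1-ρ)/(1-ρ^(K+1)) = (1-0.336735)/(1-0.336735^9) = 0.66326/0.99994 = 0.6633
P_K = P₀×ρ^K = 0.66330 × 0.336735^8 = 0.66330 × 0.00016531 = 0.0001097
λ_eff = λ(1-P_K) = 3.3 × (1 - 0.0001097) = 3.3 × 0.99989 = 3.2996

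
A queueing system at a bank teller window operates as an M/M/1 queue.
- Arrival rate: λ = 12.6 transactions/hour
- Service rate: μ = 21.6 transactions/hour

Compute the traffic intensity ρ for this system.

Server utilization: ρ = λ/μ
ρ = 12.6/21.6 = 0.5833
The server is busy 58.33% of the time.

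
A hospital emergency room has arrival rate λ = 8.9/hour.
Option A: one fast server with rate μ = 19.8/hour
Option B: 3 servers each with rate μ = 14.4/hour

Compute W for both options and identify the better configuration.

Option A: single server μ = 19.8 (M/M/1)
  ρ_A = 8.9/19.8 = 0.4495
  W_A = 1/(μ-λ) = 1/(19.8-8.9) = 1/10.90 = 0.09174

Option B: 3 servers μ = 14.4 (M/M/3)
  ρ_B = λ/(cμ) = 8.9/(3×14.4) = 0.2060
  Offered load a = λ/μ = cρ = 8.9/14.4 = 0.6181
  P₀ = [ Σₙ₌₀^2 aⁿ/n! + a^3/(3!(1-ρ)) ]⁻¹
  Σ = a^0/0! + a^1/1! + a^2/2! = 1.0000 + 0.6181 + 0.1910 = 1.8091
  a^3/(3!(1-ρ)) = 0.2361/(6 × 0.7940) = 0.04956
  P₀ = 1/(1.8091 + 0.04956) = 0.5380
  Lq = P₀·a^3·ρ / (3!(1-ρ)²) = 0.53804 × 0.23609 × 0.20602 / (6 × 0.63041) = 0.006919
  Wq_B = Lq/λ = 0.006919/8.9 = 0.0007774
  W_B = Wq_B + 1/μ = 0.0007774 + 0.06944 = 0.07022

Since W_B = 0.07022 < W_A = 0.09174, Option B (multiple servers) has the shorter time in system.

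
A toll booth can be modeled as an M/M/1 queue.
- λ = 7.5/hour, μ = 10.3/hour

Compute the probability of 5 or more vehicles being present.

ρ = λ/μ = 7.5/10.3 = 0.72816
P(N ≥ n) = ρⁿ
P(N ≥ 5) = 0.72816^5
P(N ≥ 5) = 0.2047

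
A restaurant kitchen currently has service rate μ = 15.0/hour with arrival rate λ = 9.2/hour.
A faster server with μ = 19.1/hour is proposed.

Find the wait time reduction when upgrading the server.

System 1: ρ₁ = 9.2/15.0 = 0.6133, W₁ = 1/(15.0-9.2) = 0.17241
System 2: ρ₂ = 9.2/19.1 = 0.4817, W₂ = 1/(19.1-9.2) = 0.10101
Improvement: (W₁-W₂)/W₁ = (0.17241-0.10101)/0.17241 = 41.41%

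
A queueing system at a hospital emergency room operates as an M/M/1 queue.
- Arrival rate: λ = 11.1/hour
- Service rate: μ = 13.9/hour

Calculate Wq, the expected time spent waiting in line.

First, compute utilization: ρ = λ/μ = 11.1/13.9 = 0.7986
For M/M/1: Wq = λ/(μ(μ-λ))
Wq = 11.1/(13.9 × (13.9-11.1))
Wq = 11.1/(13.9 × 2.80)
Wq = 0.2852 hours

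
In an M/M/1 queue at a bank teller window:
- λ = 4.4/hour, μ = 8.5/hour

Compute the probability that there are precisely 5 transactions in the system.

ρ = λ/μ = 4.4/8.5 = 0.51765
P(n) = (1-ρ)ρⁿ
P(5) = (1-0.51765) × 0.51765^5
P(5) = 0.4823 × 0.03717
P(5) = 0.01793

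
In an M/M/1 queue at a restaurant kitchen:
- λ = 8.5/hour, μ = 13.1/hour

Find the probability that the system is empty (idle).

ρ = λ/μ = 8.5/13.1 = 0.6489
P(0) = 1 - ρ = 1 - 0.6489 = 0.3511
The server is idle 35.11% of the time.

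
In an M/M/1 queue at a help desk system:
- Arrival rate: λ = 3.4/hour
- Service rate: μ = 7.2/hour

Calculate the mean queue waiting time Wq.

First, compute utilization: ρ = λ/μ = 3.4/7.2 = 0.4722
For M/M/1: Wq = λ/(μ(μ-λ))
Wq = 3.4/(7.2 × (7.2-3.4))
Wq = 3.4/(7.2 × 3.80)
Wq = 0.1243 hours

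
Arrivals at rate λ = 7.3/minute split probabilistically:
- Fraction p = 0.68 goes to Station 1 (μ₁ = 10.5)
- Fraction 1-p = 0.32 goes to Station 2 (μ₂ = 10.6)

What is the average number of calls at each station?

Effective rates: λ₁ = 7.3×0.68 = 4.964, λ₂ = 7.3×0.32 = 2.336
Station 1: ρ₁ = 4.964/10.5 = 0.47276, L₁ = ρ₁/(1-ρ₁) = 0.47276/(1-0.47276) = 0.8967
Station 2: ρ₂ = 2.336/10.6 = 0.2204, L₂ = ρ₂/(1-ρ₂) = 0.2204/(1-0.2204) = 0.2827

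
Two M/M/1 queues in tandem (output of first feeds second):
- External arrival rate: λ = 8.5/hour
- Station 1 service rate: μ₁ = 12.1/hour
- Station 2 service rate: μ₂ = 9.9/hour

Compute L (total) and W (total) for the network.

By Jackson's theorem, each station behaves as independent M/M/1.
Station 1: ρ₁ = 8.5/12.1 = 0.7025, L₁ = ρ₁/(1-ρ₁) = λ/(μ₁-λ) = 8.5/3.60 = 2.3611
Station 2: ρ₂ = 8.5/9.9 = 0.8586, L₂ = ρ₂/(1-ρ₂) = λ/(μ₂-λ) = 8.5/1.40 = 6.0714
Total: L = L₁ + L₂ = 2.3611 + 6.0714 = 8.4325
W = L/λ = 8.4325/8.5 = 0.9921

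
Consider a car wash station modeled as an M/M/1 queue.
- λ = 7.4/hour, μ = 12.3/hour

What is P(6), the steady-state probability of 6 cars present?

ρ = λ/μ = 7.4/12.3 = 0.6016
P(n) = (1-ρ)ρⁿ
P(6) = (1-0.6016) × 0.6016^6
P(6) = 0.3984 × 0.04741
P(6) = 0.01889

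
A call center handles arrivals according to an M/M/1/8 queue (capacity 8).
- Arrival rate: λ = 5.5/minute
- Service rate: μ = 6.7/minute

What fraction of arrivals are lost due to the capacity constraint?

ρ = λ/μ = 5.5/6.7 = 0.820896
P₀ = (1-ρ)/(1-ρ^(K+1)) = (1-0.820896)/(1-0.820896^9) = 0.1791/0.8307 = 0.2156
P_K = P₀×ρ^K = 0.2156 × 0.820896^8 = 0.2156 × 0.2062 = 0.04446
Blocking probability = 4.45%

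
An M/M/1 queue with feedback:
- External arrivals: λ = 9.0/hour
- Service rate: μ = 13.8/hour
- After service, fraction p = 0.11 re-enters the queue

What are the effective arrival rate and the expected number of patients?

Effective arrival rate: λ_eff = λ/(1-p) = 9.0/(1-0.11) = 9.0/0.89 = 10.1124
ρ = λ_eff/μ = 10.1124/13.8 = 0.73278
L = ρ/(1-ρ) = 0.73278/(1-0.73278) = 2.7422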